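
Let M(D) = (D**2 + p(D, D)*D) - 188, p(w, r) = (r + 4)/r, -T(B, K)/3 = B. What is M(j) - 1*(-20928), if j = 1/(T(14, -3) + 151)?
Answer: 246459574/11881 ≈ 20744.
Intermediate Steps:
T(B, K) = -3*B
j = 1/109 (j = 1/(-3*14 + 151) = 1/(-42 + 151) = 1/109 ≈ 0.0091743)
p(w, r) = (4 + r)/r
M(D) = -184 + D + D**2 (M(D) = (D**2 + ((4 + D)/D)*D) - 188 = (D**2 + (4 + D)) - 188 = (4 + D + D**2) - 188 = -184 + D + D**2)
M(j) - 1*(-20928) = (-184 + 1/109 + (1/109)**2) - 1*(-20928) = (-184 + 1/109 + 1/11881) + 20928 = -2185994/11881 + 20928 = 246459574/11881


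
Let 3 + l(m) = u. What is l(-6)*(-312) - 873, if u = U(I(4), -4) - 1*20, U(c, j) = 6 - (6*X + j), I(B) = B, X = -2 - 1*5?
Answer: -9921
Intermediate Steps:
X = -7 (X = -2 - 5 = -7)
U(c, j) = 48 - j (U(c, j) = 6 - (6*(-7) + j) = 6 - (-42 + j) = 6 + (42 - j) = 48 - j)
u = 32 (u = (48 - 1*(-4)) - 1*20 = (48 + 4) - 20 = 52 - 20 = 32)
l(m) = 29 (l(m) = -3 + 32 = 29)
l(-6)*(-312) - 873 = 29*(-312) - 873 = -9048 - 873 = -9921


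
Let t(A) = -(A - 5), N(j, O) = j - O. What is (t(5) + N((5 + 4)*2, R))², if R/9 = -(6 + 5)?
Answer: 13689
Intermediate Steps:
R = -99 (R = 9*(-(6 + 5)) = 9*(-1*11) = 9*(-11) = -99)
t(A) = 5 - A (t(A) = -(-5 + A) = 5 - A)
(t(5) + N((5 + 4)*2, R))² = ((5 - 1*5) + ((5 + 4)*2 - 1*(-99)))² = ((5 - 5) + (9*2 + 99))² = (0 + (18 + 99))² = (0 + 117)² = 117² = 13689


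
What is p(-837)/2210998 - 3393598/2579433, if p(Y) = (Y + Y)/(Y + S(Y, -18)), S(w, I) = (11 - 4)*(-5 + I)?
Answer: -3744113798025775/2845857480862866 ≈ -1.3156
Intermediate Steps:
S(w, I) = -35 + 7*I (S(w, I) = 7*(-5 + I) = -35 + 7*I)
p(Y) = 2*Y/(-161 + Y) (p(Y) = (Y + Y)/(Y + (-35 + 7*(-18))) = (2*Y)/(Y + (-35 - 126)) = (2*Y)/(Y - 161) = (2*Y)/(-161 + Y) = 2*Y/(-161 + Y))
p(-837)/2210998 - 3393598/2579433 = (2*(-837)/(-161 - 837))/2210998 - 3393598/2579433 = (2*(-837)/(-998))*(1/2210998) - 3393598*1/2579433 = (2*(-837)*(-1/998))*(1/2210998) - 3393598/2579433 = (837/499)*(1/2210998) - 3393598/2579433 = 837/1103288002 - 3393598/2579433 = -3744113798025775/2845857480862866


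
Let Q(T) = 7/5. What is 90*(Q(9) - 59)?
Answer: -5184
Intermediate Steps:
Q(T) = 7/5 (Q(T) = 7*(⅕) = 7/5)
90*(Q(9) - 59) = 90*(7/5 - 59) = 90*(-288/5) = -5184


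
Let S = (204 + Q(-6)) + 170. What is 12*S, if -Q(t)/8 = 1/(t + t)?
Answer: 4496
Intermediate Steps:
Q(t) = -4/t (Q(t) = -8/(t + t) = -8*1/(2*t) = -4/t)
S = 1124/3 (S = (204 - 4/(-6)) + 170 = (204 - 4*(-⅙)) + 170 = (204 + ⅔) + 170 = 614/3 + 170 = 1124/3 ≈ 374.67)
12*S = 12*(1124/3) = 4496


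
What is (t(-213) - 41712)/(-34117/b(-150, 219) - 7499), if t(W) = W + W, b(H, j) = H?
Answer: 6320700/1090733 ≈ 5.7949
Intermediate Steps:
t(W) = 2*W
(t(-213) - 41712)/(-34117/b(-150, 219) - 7499) = (2*(-213) - 41712)/(-34117/(-150) - 7499) = (-426 - 41712)/(-34117*(-1/150) - 7499) = -42138/(34117/150 - 7499) = -42138/(-1090733/150) = -42138*(-150/1090733) = 6320700/1090733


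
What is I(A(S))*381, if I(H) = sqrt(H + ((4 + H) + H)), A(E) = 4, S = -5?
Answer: 1524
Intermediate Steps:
I(H) = sqrt(4 + 3*H) (I(H) = sqrt(H + (4 + 2*H)) = sqrt(4 + 3*H))
I(A(S))*381 = sqrt(4 + 3*4)*381 = sqrt(4 + 12)*381 = sqrt(16)*381 = 4*381 = 1524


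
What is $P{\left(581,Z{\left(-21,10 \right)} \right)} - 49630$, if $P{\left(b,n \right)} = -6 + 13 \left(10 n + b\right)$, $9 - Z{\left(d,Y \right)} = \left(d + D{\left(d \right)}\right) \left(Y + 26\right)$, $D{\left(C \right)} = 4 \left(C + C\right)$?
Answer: $843607$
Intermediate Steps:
$D{\left(C \right)} = 8 C$ ($D{\left(C \right)} = 4 \cdot 2 C = 8 C$)
$Z{\left(d,Y \right)} = 9 - 9 d \left(26 + Y\right)$ ($Z{\left(d,Y \right)} = 9 - \left(d + 8 d\right) \left(Y + 26\right) = 9 - 9 d \left(26 + Y\right)$)
$P{\left(b,n \right)} = -6 + 13 b + 130 n$ ($P{\left(b,n \right)} = -6 + 13 \left(b + 10 n\right) = -6 + \left(13 b + 130 n\right) = -6 + 13 b + 130 n$)
$P{\left(581,Z{\left(-21,10 \right)} \right)} - 49630 = \left(-6 + 13 \cdot 581 + 130 \left(9 - -4914 - 90 \left(-21\right)\right)\right) - 49630 = \left(-6 + 7553 + 130 \left(9 + 4914 + 1890\right)\right) - 49630 = \left(-6 + 7553 + 130 \cdot 6813\right) - 49630 = \left(-6 + 7553 + 885690\right) - 49630 = 893237 - 49630 = 843607$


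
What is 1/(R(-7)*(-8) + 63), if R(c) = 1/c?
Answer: 7/449 ≈ 0.015590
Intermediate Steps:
R(c) = 1/c
1/(R(-7)*(-8) + 63) = 1/(-8/(-7) + 63) = 1/(-1/7*(-8) + 63) = 1/(8/7 + 63) = 1/(449/7) = 7/449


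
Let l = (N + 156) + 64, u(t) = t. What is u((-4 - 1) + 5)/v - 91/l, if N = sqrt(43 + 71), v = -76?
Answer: -1430/3449 + 13*sqrt(114)/6898 ≈ -0.39449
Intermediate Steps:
N = sqrt(114) ≈ 10.677
l = 220 + sqrt(114) (l = (sqrt(114) + 156) + 64 = (156 + sqrt(114)) + 64 = 220 + sqrt(114) ≈ 230.68)
u((-4 - 1) + 5)/v - 91/l = ((-4 - 1) + 5)/(-76) - 91/(220 + sqrt(114)) = (-5 + 5)*(-1/76) - 91/(220 + sqrt(114)) = 0*(-1/76) - 91/(220 + sqrt(114)) = 0 - 91/(220 + sqrt(114)) = -91/(220 + sqrt(114))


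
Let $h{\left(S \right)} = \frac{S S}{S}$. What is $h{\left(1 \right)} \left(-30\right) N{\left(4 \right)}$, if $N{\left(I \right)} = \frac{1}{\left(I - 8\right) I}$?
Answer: $\frac{15}{8} \approx 1.875$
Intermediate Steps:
$N{\left(I \right)} = \frac{1}{I \left(-8 + I\right)}$ ($N{\left(I \right)} = \frac{1}{\left(-8 + I\right) I} = \frac{1}{I \left(-8 + I\right)}$)
$h{\left(S \right)} = S$ ($h{\left(S \right)} = \frac{S^{2}}{S} = S$)
$h{\left(1 \right)} \left(-30\right) N{\left(4 \right)} = 1 \left(-30\right) \frac{1}{4 \left(-8 + 4\right)} = - 30 \frac{1}{4 \left(-4\right)} = - 30 \cdot \frac{1}{4} \left(- \frac{1}{4}\right) = \left(-30\right) \left(- \frac{1}{16}\right) = \frac{15}{8}$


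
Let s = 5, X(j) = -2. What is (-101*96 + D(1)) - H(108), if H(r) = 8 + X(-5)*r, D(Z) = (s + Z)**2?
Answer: -9452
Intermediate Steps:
D(Z) = (5 + Z)**2
H(r) = 8 - 2*r
(-101*96 + D(1)) - H(108) = (-101*96 + (5 + 1)**2) - (8 - 2*108) = (-9696 + 6**2) - (8 - 216) = (-9696 + 36) - 1*(-208) = -9660 + 208 = -9452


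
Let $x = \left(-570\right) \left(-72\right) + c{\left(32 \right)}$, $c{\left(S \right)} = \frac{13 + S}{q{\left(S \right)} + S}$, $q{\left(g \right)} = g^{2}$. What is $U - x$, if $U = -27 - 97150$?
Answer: $- \frac{48652399}{352} \approx -1.3822 \cdot 10^{5}$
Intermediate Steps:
$c{\left(S \right)} = \frac{13 + S}{S + S^{2}}$ ($c{\left(S \right)} = \frac{13 + S}{S^{2} + S} = \frac{13 + S}{S + S^{2}}$)
$U = -97177$ ($U = -27 - 97150 = -97177$)
$x = \frac{14446095}{352}$ ($x = \left(-570\right) \left(-72\right) + \frac{13 + 32}{32 \left(1 + 32\right)} = 41040 + \frac{1}{32} \cdot \frac{1}{33} \cdot 45 = 41040 + \frac{15}{352} = \frac{14446095}{352} \approx 41040.0$)
$U - x = -97177 - \frac{14446095}{352} = - \frac{48652399}{352}$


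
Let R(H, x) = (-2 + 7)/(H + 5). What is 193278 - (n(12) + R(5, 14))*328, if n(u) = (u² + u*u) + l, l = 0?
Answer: 98650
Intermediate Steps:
n(u) = 2*u² (n(u) = (u² + u*u) + 0 = (u² + u²) + 0 = 2*u² + 0 = 2*u²)
R(H, x) = 5/(5 + H)
193278 - (n(12) + R(5, 14))*328 = 193278 - (2*12² + 5/(5 + 5))*328 = 193278 - (2*144 + 5/10)*328 = 193278 - (288 + 5*(⅒))*328 = 193278 - (288 + ½)*328 = 193278 - 577*328/2 = 193278 - 1*94628 = 193278 - 94628 = 98650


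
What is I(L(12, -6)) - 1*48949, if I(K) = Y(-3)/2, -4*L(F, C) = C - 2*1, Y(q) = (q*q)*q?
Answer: -97925/2 ≈ -48963.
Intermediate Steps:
Y(q) = q³ (Y(q) = q²*q = q³)
L(F, C) = ½ - C/4 (L(F, C) = -(C - 2*1)/4 = -(C - 2)/4 = -(-2 + C)/4 = ½ - C/4)
I(K) = -27/2 (I(K) = (-3)³/2 = -27*½ = -27/2)
I(L(12, -6)) - 1*48949 = -27/2 - 1*48949 = -27/2 - 48949 = -97925/2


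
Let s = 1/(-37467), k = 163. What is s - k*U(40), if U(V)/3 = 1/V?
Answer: -18321403/1498680 ≈ -12.225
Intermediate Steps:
U(V) = 3/V
s = -1/37467 ≈ -2.6690e-5
s - k*U(40) = -1/37467 - 163*3/40 = -1/37467 - 1*489/40 = -1/37467 - 489/40 = -18321403/1498680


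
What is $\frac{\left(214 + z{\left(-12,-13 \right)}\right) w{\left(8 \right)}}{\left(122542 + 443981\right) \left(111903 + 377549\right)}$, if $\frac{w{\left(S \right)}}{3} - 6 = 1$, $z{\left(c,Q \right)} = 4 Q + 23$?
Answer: $\frac{1295}{92428605132} \approx 1.4011 \cdot 10^{-8}$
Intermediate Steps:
$z{\left(c,Q \right)} = 23 + 4 Q$
$w{\left(S \right)} = 21$ ($w{\left(S \right)} = 18 + 3 \cdot 1 = 18 + 3 = 21$)
$\frac{\left(214 + z{\left(-12,-13 \right)}\right) w{\left(8 \right)}}{\left(122542 + 443981\right) \left(111903 + 377549\right)} = \frac{\left(214 + \left(23 + 4 \left(-13\right)\right)\right) 21}{\left(122542 + 443981\right) \left(111903 + 377549\right)} = \frac{\left(214 + \left(23 - 52\right)\right) 21}{566523 \cdot 489452} = \frac{\left(214 - 29\right) 21}{277285815396} = 185 \cdot 21 \cdot \frac{1}{277285815396} = 3885 \cdot \frac{1}{277285815396} = \frac{1295}{92428605132}$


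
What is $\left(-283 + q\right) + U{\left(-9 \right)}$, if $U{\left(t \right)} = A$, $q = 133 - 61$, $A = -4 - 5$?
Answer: $-220$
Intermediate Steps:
$A = -9$ ($A = -4 - 5 = -9$)
$q = 72$
$U{\left(t \right)} = -9$
$\left(-283 + q\right) + U{\left(-9 \right)} = \left(-283 + 72\right) - 9 = -211 - 9 = -220$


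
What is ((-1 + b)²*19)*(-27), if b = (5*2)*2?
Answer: -185193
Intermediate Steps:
b = 20 (b = 10*2 = 20)
((-1 + b)²*19)*(-27) = ((-1 + 20)²*19)*(-27) = (19²*19)*(-27) = (361*19)*(-27) = 6859*(-27) = -185193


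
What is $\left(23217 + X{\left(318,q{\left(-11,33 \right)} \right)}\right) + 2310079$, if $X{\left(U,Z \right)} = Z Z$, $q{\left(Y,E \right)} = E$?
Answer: $2334385$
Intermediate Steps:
$X{\left(U,Z \right)} = Z^{2}$
$\left(23217 + X{\left(318,q{\left(-11,33 \right)} \right)}\right) + 2310079 = \left(23217 + 33^{2}\right) + 2310079 = \left(23217 + 1089\right) + 2310079 = 24306 + 2310079 = 2334385$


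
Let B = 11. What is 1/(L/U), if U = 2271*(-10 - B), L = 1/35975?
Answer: -1715683725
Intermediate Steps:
L = 1/35975 ≈ 2.7797e-5
U = -47691 (U = 2271*(-10 - 1*11) = 2271*(-10 - 11) = 2271*(-21) = -47691)
1/(L/U) = 1/((1/35975)/(-47691)) = 1/((1/35975)*(-1/47691)) = 1/(-1/1715683725) = -1715683725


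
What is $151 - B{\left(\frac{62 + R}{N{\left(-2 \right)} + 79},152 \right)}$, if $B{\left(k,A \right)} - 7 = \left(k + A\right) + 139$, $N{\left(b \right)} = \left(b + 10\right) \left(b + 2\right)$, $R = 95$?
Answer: $- \frac{11770}{79} \approx -148.99$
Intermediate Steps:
$N{\left(b \right)} = \left(2 + b\right) \left(10 + b\right)$ ($N{\left(b \right)} = \left(10 + b\right) \left(2 + b\right) = \left(2 + b\right) \left(10 + b\right)$)
$B{\left(k,A \right)} = 146 + A + k$ ($B{\left(k,A \right)} = 7 + \left(\left(k + A\right) + 139\right) = 7 + \left(\left(A + k\right) + 139\right) = 7 + \left(139 + A + k\right) = 146 + A + k$)
$151 - B{\left(\frac{62 + R}{N{\left(-2 \right)} + 79},152 \right)} = 151 - \left(146 + 152 + \frac{62 + 95}{\left(20 + \left(-2\right)^{2} + 12 \left(-2\right)\right) + 79}\right) = 151 - \left(146 + 152 + \frac{157}{\left(20 + 4 - 24\right) + 79}\right) = 151 - \left(146 + 152 + \frac{157}{0 + 79}\right) = 151 - \left(146 + 152 + \frac{157}{79}\right) = 151 - \frac{23699}{79} = - \frac{11770}{79}$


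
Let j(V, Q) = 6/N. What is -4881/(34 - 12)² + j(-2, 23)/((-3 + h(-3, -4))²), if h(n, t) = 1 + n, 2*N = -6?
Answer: -122993/12100 ≈ -10.165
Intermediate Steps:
N = -3 (N = (½)*(-6) = -3)
j(V, Q) = -2 (j(V, Q) = 6/(-3) = -⅓*6 = -2)
-4881/(34 - 12)² + j(-2, 23)/((-3 + h(-3, -4))²) = -4881/(34 - 12)² - 2/(-3 + (1 - 3))² = -4881/(22²) - 2/(-3 - 2)² = -4881/484 - 2/((-5)²) = -4881*1/484 - 2/25 = -4881/484 - 2*1/25 = -4881/484 - 2/25 = -122993/12100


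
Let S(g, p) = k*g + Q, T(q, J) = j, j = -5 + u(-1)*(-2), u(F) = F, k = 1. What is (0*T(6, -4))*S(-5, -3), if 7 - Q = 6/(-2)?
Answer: 0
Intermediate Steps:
Q = 10 (Q = 7 - 6/(-2) = 7 - 6*(-1)/2 = 7 - 1*(-3) = 7 + 3 = 10)
j = -3 (j = -5 - 1*(-2) = -5 + 2 = -3)
T(q, J) = -3
S(g, p) = 10 + g (S(g, p) = 1*g + 10 = g + 10 = 10 + g)
(0*T(6, -4))*S(-5, -3) = (0*(-3))*(10 - 5) = 0*5 = 0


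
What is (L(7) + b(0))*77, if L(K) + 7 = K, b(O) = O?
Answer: 0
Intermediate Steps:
L(K) = -7 + K
(L(7) + b(0))*77 = ((-7 + 7) + 0)*77 = (0 + 0)*77 = 0*77 = 0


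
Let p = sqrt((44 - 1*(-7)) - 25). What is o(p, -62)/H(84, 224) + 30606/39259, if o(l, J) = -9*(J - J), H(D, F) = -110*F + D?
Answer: 30606/39259 ≈ 0.77959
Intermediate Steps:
H(D, F) = D - 110*F
p = sqrt(26) (p = sqrt((44 + 7) - 25) = sqrt(51 - 25) = sqrt(26) ≈ 5.0990)
o(l, J) = 0 (o(l, J) = -9*0 = 0)
o(p, -62)/H(84, 224) + 30606/39259 = 0/(84 - 110*224) + 30606/39259 = 0/(84 - 24640) + 30606*(1/39259) = 0/(-24556) + 30606/39259 = 0*(-1/24556) + 30606/39259 = 0 + 30606/39259 = 30606/39259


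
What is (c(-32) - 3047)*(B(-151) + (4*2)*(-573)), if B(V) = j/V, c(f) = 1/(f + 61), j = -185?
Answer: 61146415638/4379 ≈ 1.3964e+7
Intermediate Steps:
c(f) = 1/(61 + f)
B(V) = -185/V
(c(-32) - 3047)*(B(-151) + (4*2)*(-573)) = (1/(61 - 32) - 3047)*(-185/(-151) + (4*2)*(-573)) = (1/29 - 3047)*(-185*(-1/151) + 8*(-573)) = (1/29 - 3047)*(185/151 - 4584) = -88362/29*(-691999/151) = 61146415638/4379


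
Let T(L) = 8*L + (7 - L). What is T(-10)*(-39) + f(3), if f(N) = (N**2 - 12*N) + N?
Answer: 2433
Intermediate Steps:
T(L) = 7 + 7*L
f(N) = N**2 - 11*N
T(-10)*(-39) + f(3) = (7 + 7*(-10))*(-39) + 3*(-11 + 3) = (7 - 70)*(-39) + 3*(-8) = -63*(-39) - 24 = 2457 - 24 = 2433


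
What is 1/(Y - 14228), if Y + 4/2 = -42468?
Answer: -1/56698 ≈ -1.7637e-5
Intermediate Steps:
Y = -42470 (Y = -2 - 42468 = -42470)
1/(Y - 14228) = 1/(-42470 - 14228) = 1/(-56698) = -1/56698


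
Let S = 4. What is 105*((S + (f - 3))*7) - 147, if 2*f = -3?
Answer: -1029/2 ≈ -514.50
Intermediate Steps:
f = -3/2 (f = (1/2)*(-3) = -3/2 ≈ -1.5000)
105*((S + (f - 3))*7) - 147 = 105*((4 + (-3/2 - 3))*7) - 147 = 105*((4 - 9/2)*7) - 147 = 105*(-1/2*7) - 147 = 105*(-7/2) - 147 = -735/2 - 147 = -1029/2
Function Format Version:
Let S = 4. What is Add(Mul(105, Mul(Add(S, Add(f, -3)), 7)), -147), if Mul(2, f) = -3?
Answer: Rational(-1029, 2) ≈ -514.50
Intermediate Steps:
f = Rational(-3, 2) (f = Mul(Rational(1, 2), -3) = Rational(-3, 2) ≈ -1.5000)
Add(Mul(105, Mul(Add(S, Add(f, -3)), 7)), -147) = Add(Mul(105, Mul(Add(4, Add(Rational(-3, 2), -3)), 7)), -147) = Add(Mul(105, Mul(Add(4, Rational(-9, 2)), 7)), -147) = Add(Mul(105, Mul(Rational(-1, 2), 7)), -147) = Add(Mul(105, Rational(-7, 2)), -147) = Add(Rational(-735, 2), -147) = Rational(-1029, 2)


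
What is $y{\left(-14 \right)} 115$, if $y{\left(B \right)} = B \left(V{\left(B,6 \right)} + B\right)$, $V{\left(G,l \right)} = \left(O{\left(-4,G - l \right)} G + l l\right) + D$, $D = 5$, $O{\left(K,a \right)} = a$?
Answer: $-494270$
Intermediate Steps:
$V{\left(G,l \right)} = 5 + l^{2} + G \left(G - l\right)$ ($V{\left(G,l \right)} = \left(\left(G - l\right) G + l l\right) + 5 = \left(G \left(G - l\right) + l^{2}\right) + 5 = \left(l^{2} + G \left(G - l\right)\right) + 5 = 5 + l^{2} + G \left(G - l\right)$)
$y{\left(B \right)} = B \left(41 + B + B \left(-6 + B\right)\right)$ ($y{\left(B \right)} = B \left(\left(5 + 6^{2} + B \left(B - 6\right)\right) + B\right) = B \left(\left(5 + 36 + B \left(B - 6\right)\right) + B\right) = B \left(\left(5 + 36 + B \left(-6 + B\right)\right) + B\right) = B \left(\left(41 + B \left(-6 + B\right)\right) + B\right) = B \left(41 + B + B \left(-6 + B\right)\right)$)
$y{\left(-14 \right)} 115 = - 14 \left(41 - 14 - 14 \left(-6 - 14\right)\right) 115 = - 14 \left(41 - 14 - -280\right) 115 = - 14 \left(41 - 14 + 280\right) 115 = \left(-14\right) 307 \cdot 115 = \left(-4298\right) 115 = -494270$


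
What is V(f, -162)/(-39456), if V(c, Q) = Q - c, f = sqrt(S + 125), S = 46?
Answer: 9/2192 + sqrt(19)/13152 ≈ 0.0044373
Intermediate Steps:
f = 3*sqrt(19) (f = sqrt(46 + 125) = sqrt(171) = 3*sqrt(19) ≈ 13.077)
V(f, -162)/(-39456) = (-162 - 3*sqrt(19))/(-39456) = (-162 - 3*sqrt(19))*(-1/39456) = 9/2192 + sqrt(19)/13152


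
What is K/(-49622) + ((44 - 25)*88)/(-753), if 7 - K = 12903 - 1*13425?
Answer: -83366321/37365366 ≈ -2.2311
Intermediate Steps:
K = 529 (K = 7 - (12903 - 1*13425) = 7 - (12903 - 13425) = 7 - 1*(-522) = 7 + 522 = 529)
K/(-49622) + ((44 - 25)*88)/(-753) = 529/(-49622) + ((44 - 25)*88)/(-753) = 529*(-1/49622) + (19*88)*(-1/753) = -529/49622 + 1672*(-1/753) = -529/49622 - 1672/753 = -83366321/37365366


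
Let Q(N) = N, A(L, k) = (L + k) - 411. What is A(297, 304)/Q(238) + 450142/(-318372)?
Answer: -11660779/18943134 ≈ -0.61557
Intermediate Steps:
A(L, k) = -411 + L + k
A(297, 304)/Q(238) + 450142/(-318372) = (-411 + 297 + 304)/238 + 450142/(-318372) = 190*(1/238) + 450142*(-1/318372) = 95/119 - 225071/159186 = -11660779/18943134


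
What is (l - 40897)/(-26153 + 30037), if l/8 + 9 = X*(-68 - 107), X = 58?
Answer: -122169/3884 ≈ -31.454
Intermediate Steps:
l = -81272 (l = -72 + 8*(58*(-68 - 107)) = -72 + 8*(58*(-175)) = -72 + 8*(-10150) = -72 - 81200 = -81272)
(l - 40897)/(-26153 + 30037) = (-81272 - 40897)/(-26153 + 30037) = -122169/3884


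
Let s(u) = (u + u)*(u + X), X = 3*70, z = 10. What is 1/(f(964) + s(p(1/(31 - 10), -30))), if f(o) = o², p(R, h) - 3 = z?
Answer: 1/935094 ≈ 1.0694e-6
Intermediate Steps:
X = 210
p(R, h) = 13 (p(R, h) = 3 + 10 = 13)
s(u) = 2*u*(210 + u) (s(u) = (u + u)*(u + 210) = (2*u)*(210 + u) = 2*u*(210 + u))
1/(f(964) + s(p(1/(31 - 10), -30))) = 1/(964² + 2*13*(210 + 13)) = 1/(929296 + 2*13*223) = 1/(929296 + 5798) = 1/935094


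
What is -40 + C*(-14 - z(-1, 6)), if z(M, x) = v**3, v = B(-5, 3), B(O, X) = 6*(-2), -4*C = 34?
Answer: -14609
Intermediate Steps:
C = -17/2 (C = -1/4*34 = -17/2 ≈ -8.5000)
B(O, X) = -12
v = -12
z(M, x) = -1728 (z(M, x) = (-12)**3 = -1728)
-40 + C*(-14 - z(-1, 6)) = -40 - 17*(-14 - 1*(-1728))/2 = -40 - 17*(-14 + 1728)/2 = -40 - 17/2*1714 = -40 - 14569 = -14609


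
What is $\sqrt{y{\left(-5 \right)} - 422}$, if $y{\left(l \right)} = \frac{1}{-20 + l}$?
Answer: $\frac{i \sqrt{10551}}{5} \approx 20.544 i$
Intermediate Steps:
$\sqrt{y{\left(-5 \right)} - 422} = \sqrt{\frac{1}{-20 - 5} - 422} = \sqrt{\frac{1}{-25} - 422} = \sqrt{- \frac{1}{25} - 422} = \sqrt{- \frac{10551}{25}} = \frac{i \sqrt{10551}}{5}$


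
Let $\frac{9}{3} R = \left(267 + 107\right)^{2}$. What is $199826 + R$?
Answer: $\frac{739354}{3} \approx 2.4645 \cdot 10^{5}$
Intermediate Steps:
$R = \frac{139876}{3}$ ($R = \frac{\left(267 + 107\right)^{2}}{3} = \frac{374^{2}}{3} = \frac{1}{3} \cdot 139876 = \frac{139876}{3} \approx 46625.0$)
$199826 + R = 199826 + \frac{139876}{3} = \frac{739354}{3}$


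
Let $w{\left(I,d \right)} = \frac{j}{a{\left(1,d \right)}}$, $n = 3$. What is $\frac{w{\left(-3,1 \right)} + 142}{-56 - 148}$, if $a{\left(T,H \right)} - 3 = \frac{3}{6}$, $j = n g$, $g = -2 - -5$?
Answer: $- \frac{253}{357} \approx -0.70868$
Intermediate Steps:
$g = 3$ ($g = -2 + 5 = 3$)
$j = 9$ ($j = 3 \cdot 3 = 9$)
$a{\left(T,H \right)} = \frac{7}{2}$ ($a{\left(T,H \right)} = 3 + \frac{3}{6} = 3 + 3 \cdot \frac{1}{6} = 3 + \frac{1}{2} = \frac{7}{2}$)
$w{\left(I,d \right)} = \frac{18}{7}$ ($w{\left(I,d \right)} = \frac{9}{\frac{7}{2}} = 9 \cdot \frac{2}{7} = \frac{18}{7}$)
$\frac{w{\left(-3,1 \right)} + 142}{-56 - 148} = \frac{\frac{18}{7} + 142}{-56 - 148} = \frac{1}{-204} \cdot \frac{1012}{7} = \left(- \frac{1}{204}\right) \frac{1012}{7} = - \frac{253}{357}$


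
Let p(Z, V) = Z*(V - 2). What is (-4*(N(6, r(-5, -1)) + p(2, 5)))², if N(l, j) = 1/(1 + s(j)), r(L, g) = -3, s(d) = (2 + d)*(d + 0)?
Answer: 625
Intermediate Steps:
s(d) = d*(2 + d) (s(d) = (2 + d)*d = d*(2 + d))
p(Z, V) = Z*(-2 + V)
N(l, j) = 1/(1 + j*(2 + j))
(-4*(N(6, r(-5, -1)) + p(2, 5)))² = (-4*(1/(1 - 3*(2 - 3)) + 2*(-2 + 5)))² = (-4*(1/(1 - 3*(-1)) + 2*3))² = (-4*(1/(1 + 3) + 6))² = (-4*(1/4 + 6))² = (-4*(¼ + 6))² = (-4*25/4)² = (-25)² = 625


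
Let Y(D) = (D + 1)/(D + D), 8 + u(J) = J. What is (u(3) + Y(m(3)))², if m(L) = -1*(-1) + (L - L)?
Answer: 16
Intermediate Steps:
u(J) = -8 + J
m(L) = 1 (m(L) = 1 + 0 = 1)
Y(D) = (1 + D)/(2*D) (Y(D) = (1 + D)/((2*D)) = (1 + D)*(1/(2*D)) = (1 + D)/(2*D))
(u(3) + Y(m(3)))² = ((-8 + 3) + (½)*(1 + 1)/1)² = (-5 + (½)*1*2)² = (-5 + 1)² = (-4)² = 16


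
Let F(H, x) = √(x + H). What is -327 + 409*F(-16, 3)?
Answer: -327 + 409*I*√13 ≈ -327.0 + 1474.7*I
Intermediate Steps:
F(H, x) = √(H + x)
-327 + 409*F(-16, 3) = -327 + 409*√(-16 + 3) = -327 + 409*√(-13) = -327 + 409*(I*√13) = -327 + 409*I*√13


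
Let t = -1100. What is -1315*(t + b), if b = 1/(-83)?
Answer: 120060815/83 ≈ 1.4465e+6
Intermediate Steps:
b = -1/83 ≈ -0.012048
-1315*(t + b) = -1315*(-1100 - 1/83) = -1315*(-91301/83) = 120060815/83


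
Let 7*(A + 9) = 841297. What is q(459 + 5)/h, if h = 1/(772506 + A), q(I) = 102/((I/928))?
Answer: 1274750304/7 ≈ 1.8211e+8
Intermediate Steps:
A = 841234/7 (A = -9 + (1/7)*841297 = -9 + 841297/7 = 841234/7 ≈ 1.2018e+5)
q(I) = 94656/I (q(I) = 102/((I*(1/928))) = 102/((I/928)) = 102*(928/I) = 94656/I)
h = 7/6248776 (h = 1/(772506 + 841234/7) = 1/(6248776/7) = 7/6248776 ≈ 1.1202e-6)
q(459 + 5)/h = (94656/(459 + 5))/(7/6248776) = (94656/464)*(6248776/7) = (94656*(1/464))*(6248776/7) = 204*(6248776/7) = 1274750304/7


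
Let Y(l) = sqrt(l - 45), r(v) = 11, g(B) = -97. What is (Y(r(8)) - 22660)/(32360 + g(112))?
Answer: -2060/2933 + I*sqrt(34)/32263 ≈ -0.70235 + 0.00018073*I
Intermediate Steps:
Y(l) = sqrt(-45 + l)
(Y(r(8)) - 22660)/(32360 + g(112)) = (sqrt(-45 + 11) - 22660)/(32360 - 97) = (sqrt(-34) - 22660)/32263 = (I*sqrt(34) - 22660)*(1/32263) = (-22660 + I*sqrt(34))*(1/32263) = -2060/2933 + I*sqrt(34)/32263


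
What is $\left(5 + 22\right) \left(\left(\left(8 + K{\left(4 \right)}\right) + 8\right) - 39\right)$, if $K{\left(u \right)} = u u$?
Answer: $-189$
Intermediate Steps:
$K{\left(u \right)} = u^{2}$
$\left(5 + 22\right) \left(\left(\left(8 + K{\left(4 \right)}\right) + 8\right) - 39\right) = \left(5 + 22\right) \left(\left(\left(8 + 4^{2}\right) + 8\right) - 39\right) = 27 \left(\left(\left(8 + 16\right) + 8\right) - 39\right) = 27 \left(\left(24 + 8\right) - 39\right) = 27 \left(32 - 39\right) = 27 \left(-7\right) = -189$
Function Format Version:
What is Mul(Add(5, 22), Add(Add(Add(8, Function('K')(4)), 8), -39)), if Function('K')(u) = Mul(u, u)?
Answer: -189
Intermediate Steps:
Function('K')(u) = Pow(u, 2)
Mul(Add(5, 22), Add(Add(Add(8, Function('K')(4)), 8), -39)) = Mul(Add(5, 22), Add(Add(Add(8, Pow(4, 2)), 8), -39)) = Mul(27, Add(Add(Add(8, 16), 8), -39)) = Mul(27, Add(Add(24, 8), -39)) = Mul(27, Add(32, -39)) = Mul(27, -7) = -189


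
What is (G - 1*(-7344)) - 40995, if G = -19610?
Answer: -53261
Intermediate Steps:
(G - 1*(-7344)) - 40995 = (-19610 - 1*(-7344)) - 40995 = (-19610 + 7344) - 40995 = -12266 - 40995 = -53261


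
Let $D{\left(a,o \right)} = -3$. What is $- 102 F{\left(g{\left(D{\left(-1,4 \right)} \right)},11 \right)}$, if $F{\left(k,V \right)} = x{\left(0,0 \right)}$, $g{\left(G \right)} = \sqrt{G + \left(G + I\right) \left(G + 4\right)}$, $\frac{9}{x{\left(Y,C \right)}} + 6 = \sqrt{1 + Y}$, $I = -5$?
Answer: $\frac{918}{5} \approx 183.6$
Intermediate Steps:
$x{\left(Y,C \right)} = \frac{9}{-6 + \sqrt{1 + Y}}$
$g{\left(G \right)} = \sqrt{G + \left(-5 + G\right) \left(4 + G\right)}$ ($g{\left(G \right)} = \sqrt{G + \left(G - 5\right) \left(G + 4\right)} = \sqrt{G + \left(-5 + G\right) \left(4 + G\right)}$)
$F{\left(k,V \right)} = - \frac{9}{5}$ ($F{\left(k,V \right)} = \frac{9}{-6 + \sqrt{1 + 0}} = \frac{9}{-6 + \sqrt{1}} = \frac{9}{-6 + 1} = \frac{9}{-5} = 9 \left(- \frac{1}{5}\right) = - \frac{9}{5}$)
$- 102 F{\left(g{\left(D{\left(-1,4 \right)} \right)},11 \right)} = \left(-102\right) \left(- \frac{9}{5}\right) = \frac{918}{5}$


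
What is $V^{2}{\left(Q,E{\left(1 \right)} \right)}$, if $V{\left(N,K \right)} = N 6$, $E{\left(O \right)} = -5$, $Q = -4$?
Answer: $576$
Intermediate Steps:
$V{\left(N,K \right)} = 6 N$
$V^{2}{\left(Q,E{\left(1 \right)} \right)} = \left(6 \left(-4\right)\right)^{2} = \left(-24\right)^{2} = 576$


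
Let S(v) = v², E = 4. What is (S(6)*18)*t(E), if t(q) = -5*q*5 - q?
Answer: -67392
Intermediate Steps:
t(q) = -26*q (t(q) = -25*q - q = -26*q)
(S(6)*18)*t(E) = (6²*18)*(-26*4) = (36*18)*(-104) = 648*(-104) = -67392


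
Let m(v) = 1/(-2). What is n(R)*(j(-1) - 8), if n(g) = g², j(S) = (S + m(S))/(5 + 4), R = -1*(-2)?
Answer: -98/3 ≈ -32.667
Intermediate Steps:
m(v) = -½
R = 2
j(S) = -1/18 + S/9 (j(S) = (S - ½)/(5 + 4) = (-½ + S)/9 = (-½ + S)*(⅑) = -1/18 + S/9)
n(R)*(j(-1) - 8) = 2²*((-1/18 + (⅑)*(-1)) - 8) = 4*((-1/18 - ⅑) - 8) = 4*(-⅙ - 8) = 4*(-49/6) = -98/3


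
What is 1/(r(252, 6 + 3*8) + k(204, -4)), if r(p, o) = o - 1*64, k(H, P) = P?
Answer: -1/38 ≈ -0.026316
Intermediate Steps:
r(p, o) = -64 + o (r(p, o) = o - 64 = -64 + o)
1/(r(252, 6 + 3*8) + k(204, -4)) = 1/((-64 + (6 + 3*8)) - 4) = 1/((-64 + (6 + 24)) - 4) = 1/((-64 + 30) - 4) = 1/(-34 - 4) = 1/(-38) = -1/38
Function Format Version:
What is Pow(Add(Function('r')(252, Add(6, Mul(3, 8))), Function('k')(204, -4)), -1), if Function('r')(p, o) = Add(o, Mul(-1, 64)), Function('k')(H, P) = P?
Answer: Rational(-1, 38) ≈ -0.026316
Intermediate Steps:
Function('r')(p, o) = Add(-64, o) (Function('r')(p, o) = Add(o, -64) = Add(-64, o))
Pow(Add(Function('r')(252, Add(6, Mul(3, 8))), Function('k')(204, -4)), -1) = Pow(Add(Add(-64, Add(6, Mul(3, 8))), -4), -1) = Pow(Add(Add(-64, Add(6, 24)), -4), -1) = Pow(Add(Add(-64, 30), -4), -1) = Pow(Add(-34, -4), -1) = Pow(-38, -1) = Rational(-1, 38)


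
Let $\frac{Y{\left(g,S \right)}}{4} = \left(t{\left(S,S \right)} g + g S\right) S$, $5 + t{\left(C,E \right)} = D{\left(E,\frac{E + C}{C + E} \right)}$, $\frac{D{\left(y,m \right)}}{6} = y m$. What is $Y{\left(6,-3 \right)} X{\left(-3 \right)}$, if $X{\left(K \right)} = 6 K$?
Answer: $-33696$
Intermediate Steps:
$D{\left(y,m \right)} = 6 m y$ ($D{\left(y,m \right)} = 6 y m = 6 m y$)
$t{\left(C,E \right)} = -5 + 6 E$ ($t{\left(C,E \right)} = -5 + 6 \frac{E + C}{C + E} E = -5 + 6 \frac{C + E}{C + E} E = -5 + 6 \cdot 1 E = -5 + 6 E$)
$Y{\left(g,S \right)} = 4 S \left(S g + g \left(-5 + 6 S\right)\right)$ ($Y{\left(g,S \right)} = 4 \left(\left(-5 + 6 S\right) g + g S\right) S = 4 \left(g \left(-5 + 6 S\right) + S g\right) S = 4 \left(S g + g \left(-5 + 6 S\right)\right) S = 4 S \left(S g + g \left(-5 + 6 S\right)\right)$)
$Y{\left(6,-3 \right)} X{\left(-3 \right)} = 4 \left(-3\right) 6 \left(-5 + 7 \left(-3\right)\right) 6 \left(-3\right) = 4 \left(-3\right) 6 \left(-5 - 21\right) \left(-18\right) = 4 \left(-3\right) 6 \left(-26\right) \left(-18\right) = 1872 \left(-18\right) = -33696$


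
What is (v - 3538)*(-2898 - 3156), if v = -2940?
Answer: 39217812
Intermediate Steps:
(v - 3538)*(-2898 - 3156) = (-2940 - 3538)*(-2898 - 3156) = -6478*(-6054) = 39217812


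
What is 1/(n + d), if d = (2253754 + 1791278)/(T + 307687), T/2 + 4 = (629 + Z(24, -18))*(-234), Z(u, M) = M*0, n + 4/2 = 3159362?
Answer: 13307/42045648552 ≈ 3.1649e-7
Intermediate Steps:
n = 3159360 (n = -2 + 3159362 = 3159360)
Z(u, M) = 0
T = -294380 (T = -8 + 2*((629 + 0)*(-234)) = -8 + 2*(629*(-234)) = -8 + 2*(-147186) = -8 - 294372 = -294380)
d = 4045032/13307 (d = (2253754 + 1791278)/(-294380 + 307687) = 4045032/13307 ≈ 303.98)
1/(n + d) = 1/(3159360 + 4045032/13307) = 1/(42045648552/13307) = 13307/42045648552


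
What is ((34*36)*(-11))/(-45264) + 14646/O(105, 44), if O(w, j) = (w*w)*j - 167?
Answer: 299669769/914583638 ≈ 0.32766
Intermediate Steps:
O(w, j) = -167 + j*w² (O(w, j) = w²*j - 167 = j*w² - 167 = -167 + j*w²)
((34*36)*(-11))/(-45264) + 14646/O(105, 44) = ((34*36)*(-11))/(-45264) + 14646/(-167 + 44*105²) = (1224*(-11))*(-1/45264) + 14646/(-167 + 44*11025) = -13464*(-1/45264) + 14646/(-167 + 485100) = 561/1886 + 14646/484933 = 299669769/914583638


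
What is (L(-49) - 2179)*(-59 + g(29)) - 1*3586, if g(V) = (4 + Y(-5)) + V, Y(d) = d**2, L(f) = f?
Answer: -1358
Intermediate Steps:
g(V) = 29 + V (g(V) = (4 + (-5)**2) + V = (4 + 25) + V = 29 + V)
(L(-49) - 2179)*(-59 + g(29)) - 1*3586 = (-49 - 2179)*(-59 + (29 + 29)) - 1*3586 = -2228*(-59 + 58) - 3586 = -2228*(-1) - 3586 = 2228 - 3586 = -1358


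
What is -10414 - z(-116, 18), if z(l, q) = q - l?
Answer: -10548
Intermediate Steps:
-10414 - z(-116, 18) = -10414 - (18 - 1*(-116)) = -10414 - (18 + 116) = -10414 - 1*134 = -10414 - 134 = -10548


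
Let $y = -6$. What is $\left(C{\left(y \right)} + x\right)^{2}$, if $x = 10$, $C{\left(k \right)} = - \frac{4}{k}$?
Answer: $\frac{1024}{9} \approx 113.78$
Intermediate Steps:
$\left(C{\left(y \right)} + x\right)^{2} = \left(- \frac{4}{-6} + 10\right)^{2} = \left(\left(-4\right) \left(- \frac{1}{6}\right) + 10\right)^{2} = \left(\frac{2}{3} + 10\right)^{2} = \left(\frac{32}{3}\right)^{2} = \frac{1024}{9}$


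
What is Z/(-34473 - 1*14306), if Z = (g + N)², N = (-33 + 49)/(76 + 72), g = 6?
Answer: -51076/66778451 ≈ -0.00076486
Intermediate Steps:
N = 4/37 (N = 16/148 = 16*(1/148) = 4/37 ≈ 0.10811)
Z = 51076/1369 (Z = (6 + 4/37)² = (226/37)² = 51076/1369 ≈ 37.309)
Z/(-34473 - 1*14306) = 51076/(1369*(-34473 - 1*14306)) = 51076/(1369*(-34473 - 14306)) = (51076/1369)/(-48779) = (51076/1369)*(-1/48779) = -51076/66778451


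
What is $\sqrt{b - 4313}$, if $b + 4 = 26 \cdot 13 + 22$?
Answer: $i \sqrt{3957} \approx 62.905 i$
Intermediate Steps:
$b = 356$ ($b = -4 + \left(26 \cdot 13 + 22\right) = -4 + \left(338 + 22\right) = -4 + 360 = 356$)
$\sqrt{b - 4313} = \sqrt{356 - 4313} = \sqrt{-3957} = i \sqrt{3957}$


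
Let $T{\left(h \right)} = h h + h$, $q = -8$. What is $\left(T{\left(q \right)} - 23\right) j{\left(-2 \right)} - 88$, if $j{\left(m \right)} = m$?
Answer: $-154$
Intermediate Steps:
$T{\left(h \right)} = h + h^{2}$ ($T{\left(h \right)} = h^{2} + h = h + h^{2}$)
$\left(T{\left(q \right)} - 23\right) j{\left(-2 \right)} - 88 = \left(- 8 \left(1 - 8\right) - 23\right) \left(-2\right) - 88 = \left(\left(-8\right) \left(-7\right) - 23\right) \left(-2\right) - 88 = \left(56 - 23\right) \left(-2\right) - 88 = 33 \left(-2\right) - 88 = -66 - 88 = -154$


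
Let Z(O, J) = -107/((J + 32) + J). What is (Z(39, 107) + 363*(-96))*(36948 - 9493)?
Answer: -235363890325/246 ≈ -9.5676e+8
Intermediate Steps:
Z(O, J) = -107/(32 + 2*J) (Z(O, J) = -107/((32 + J) + J) = -107/(32 + 2*J))
(Z(39, 107) + 363*(-96))*(36948 - 9493) = (-107/(32 + 2*107) + 363*(-96))*(36948 - 9493) = (-107/(32 + 214) - 34848)*27455 = (-107/246 - 34848)*27455 = -8572715/246*27455 = -235363890325/246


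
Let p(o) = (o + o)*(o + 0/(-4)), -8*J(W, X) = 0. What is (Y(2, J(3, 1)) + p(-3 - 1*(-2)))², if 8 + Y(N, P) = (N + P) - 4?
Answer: 64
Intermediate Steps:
J(W, X) = 0 (J(W, X) = -⅛*0 = 0)
Y(N, P) = -12 + N + P (Y(N, P) = -8 + ((N + P) - 4) = -8 + (-4 + N + P) = -12 + N + P)
p(o) = 2*o² (p(o) = (2*o)*(o + 0*(-¼)) = (2*o)*(o + 0) = (2*o)*o = 2*o²)
(Y(2, J(3, 1)) + p(-3 - 1*(-2)))² = ((-12 + 2 + 0) + 2*(-3 - 1*(-2))²)² = (-10 + 2*(-3 + 2)²)² = (-10 + 2*(-1)²)² = (-10 + 2*1)² = (-10 + 2)² = (-8)² = 64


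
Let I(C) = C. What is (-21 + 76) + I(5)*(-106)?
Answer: -475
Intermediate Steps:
(-21 + 76) + I(5)*(-106) = (-21 + 76) + 5*(-106) = 55 - 530 = -475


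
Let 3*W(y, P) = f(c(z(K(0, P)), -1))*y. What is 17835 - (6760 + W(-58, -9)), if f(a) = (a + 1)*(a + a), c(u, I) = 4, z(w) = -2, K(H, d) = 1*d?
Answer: 35545/3 ≈ 11848.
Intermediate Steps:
K(H, d) = d
f(a) = 2*a*(1 + a) (f(a) = (1 + a)*(2*a) = 2*a*(1 + a))
W(y, P) = 40*y/3 (W(y, P) = ((2*4*(1 + 4))*y)/3 = ((2*4*5)*y)/3 = (40*y)/3 = 40*y/3)
17835 - (6760 + W(-58, -9)) = 17835 - (6760 + (40/3)*(-58)) = 17835 - (6760 - 2320/3) = 17835 - 1*17960/3 = 17835 - 17960/3 = 35545/3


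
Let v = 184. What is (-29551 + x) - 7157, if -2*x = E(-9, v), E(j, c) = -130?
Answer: -36643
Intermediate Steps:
x = 65 (x = -½*(-130) = 65)
(-29551 + x) - 7157 = (-29551 + 65) - 7157 = -29486 - 7157 = -36643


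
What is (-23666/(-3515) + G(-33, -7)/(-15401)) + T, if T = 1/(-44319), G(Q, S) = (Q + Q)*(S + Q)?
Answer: 15742075318139/2399187570285 ≈ 6.5614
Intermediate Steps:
G(Q, S) = 2*Q*(Q + S) (G(Q, S) = (2*Q)*(Q + S) = 2*Q*(Q + S))
T = -1/44319 ≈ -2.2564e-5
(-23666/(-3515) + G(-33, -7)/(-15401)) + T = (-23666/(-3515) + (2*(-33)*(-33 - 7))/(-15401)) - 1/44319 = (-23666*(-1/3515) + (2*(-33)*(-40))*(-1/15401)) - 1/44319 = (23666/3515 + 2640*(-1/15401)) - 1/44319 = (23666/3515 - 2640/15401) - 1/44319 = 355200466/54134515 - 1/44319 = 15742075318139/2399187570285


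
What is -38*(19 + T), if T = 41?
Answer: -2280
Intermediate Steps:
-38*(19 + T) = -38*(19 + 41) = -38*60 = -2280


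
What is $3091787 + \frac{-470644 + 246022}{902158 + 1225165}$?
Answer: $\frac{6577229371579}{2127323} \approx 3.0918 \cdot 10^{6}$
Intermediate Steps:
$3091787 + \frac{-470644 + 246022}{902158 + 1225165} = 3091787 - \frac{224622}{2127323} = \frac{6577229371579}{2127323}$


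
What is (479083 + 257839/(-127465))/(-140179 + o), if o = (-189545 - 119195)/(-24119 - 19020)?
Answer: -2634328622397084/770764684917565 ≈ -3.4178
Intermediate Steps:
o = 308740/43139 (o = -308740/(-43139) = -308740*(-1/43139) = 308740/43139 ≈ 7.1569)
(479083 + 257839/(-127465))/(-140179 + o) = (479083 + 257839/(-127465))/(-140179 + 308740/43139) = (479083 + 257839*(-1/127465))/(-6046873141/43139) = (479083 - 257839/127465)*(-43139/6046873141) = (61066056756/127465)*(-43139/6046873141) = -2634328622397084/770764684917565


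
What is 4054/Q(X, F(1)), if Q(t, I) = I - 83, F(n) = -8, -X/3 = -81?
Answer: -4054/91 ≈ -44.549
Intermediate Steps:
X = 243 (X = -3*(-81) = 243)
Q(t, I) = -83 + I
4054/Q(X, F(1)) = 4054/(-83 - 8) = 4054/(-91) = 4054*(-1/91) = -4054/91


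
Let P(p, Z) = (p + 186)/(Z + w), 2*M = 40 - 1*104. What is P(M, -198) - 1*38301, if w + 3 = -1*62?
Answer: -10073317/263 ≈ -38302.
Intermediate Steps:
w = -65 (w = -3 - 1*62 = -3 - 62 = -65)
M = -32 (M = (40 - 1*104)/2 = (40 - 104)/2 = (½)*(-64) = -32)
P(p, Z) = (186 + p)/(-65 + Z) (P(p, Z) = (p + 186)/(Z - 65) = (186 + p)/(-65 + Z))
P(M, -198) - 1*38301 = (186 - 32)/(-65 - 198) - 1*38301 = 154/(-263) - 38301 = -1/263*154 - 38301 = -154/263 - 38301 = -10073317/263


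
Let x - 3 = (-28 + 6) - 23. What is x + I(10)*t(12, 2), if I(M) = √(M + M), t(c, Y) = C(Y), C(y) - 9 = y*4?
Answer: -42 + 34*√5 ≈ 34.026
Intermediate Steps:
C(y) = 9 + 4*y (C(y) = 9 + y*4 = 9 + 4*y)
t(c, Y) = 9 + 4*Y
I(M) = √2*√M (I(M) = √(2*M) = √2*√M)
x = -42 (x = 3 + ((-28 + 6) - 23) = 3 + (-22 - 23) = 3 - 45 = -42)
x + I(10)*t(12, 2) = -42 + (√2*√10)*(9 + 4*2) = -42 + (2*√5)*(9 + 8) = -42 + (2*√5)*17 = -42 + 34*√5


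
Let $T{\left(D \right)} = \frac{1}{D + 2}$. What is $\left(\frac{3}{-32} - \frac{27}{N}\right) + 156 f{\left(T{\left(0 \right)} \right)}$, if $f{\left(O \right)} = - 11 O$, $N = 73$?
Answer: $- \frac{2005371}{2336} \approx -858.46$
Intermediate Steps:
$T{\left(D \right)} = \frac{1}{2 + D}$
$\left(\frac{3}{-32} - \frac{27}{N}\right) + 156 f{\left(T{\left(0 \right)} \right)} = \left(\frac{3}{-32} - \frac{27}{73}\right) + 156 \left(- \frac{11}{2 + 0}\right) = \left(3 \left(- \frac{1}{32}\right) - \frac{27}{73}\right) + 156 \left(- \frac{11}{2}\right) = \left(- \frac{3}{32} - \frac{27}{73}\right) + 156 \left(\left(-11\right) \frac{1}{2}\right) = - \frac{1083}{2336} + 156 \left(- \frac{11}{2}\right) = - \frac{1083}{2336} - 858 = - \frac{2005371}{2336}$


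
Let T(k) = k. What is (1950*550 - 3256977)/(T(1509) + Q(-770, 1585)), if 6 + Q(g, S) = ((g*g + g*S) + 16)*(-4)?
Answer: -728159/837213 ≈ -0.86974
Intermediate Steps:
Q(g, S) = -70 - 4*g² - 4*S*g (Q(g, S) = -6 + ((g*g + g*S) + 16)*(-4) = -6 + ((g² + S*g) + 16)*(-4) = -6 + (16 + g² + S*g)*(-4) = -6 + (-64 - 4*g² - 4*S*g) = -70 - 4*g² - 4*S*g)
(1950*550 - 3256977)/(T(1509) + Q(-770, 1585)) = (1950*550 - 3256977)/(1509 + (-70 - 4*(-770)² - 4*1585*(-770))) = (1072500 - 3256977)/(1509 + (-70 - 4*592900 + 4881800)) = -2184477/(1509 + (-70 - 2371600 + 4881800)) = -2184477/(1509 + 2510130) = -2184477/2511639 = -2184477*1/2511639 = -728159/837213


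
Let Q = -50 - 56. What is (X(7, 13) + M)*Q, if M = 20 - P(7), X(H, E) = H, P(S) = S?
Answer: -2120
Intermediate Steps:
Q = -106
M = 13 (M = 20 - 1*7 = 20 - 7 = 13)
(X(7, 13) + M)*Q = (7 + 13)*(-106) = 20*(-106) = -2120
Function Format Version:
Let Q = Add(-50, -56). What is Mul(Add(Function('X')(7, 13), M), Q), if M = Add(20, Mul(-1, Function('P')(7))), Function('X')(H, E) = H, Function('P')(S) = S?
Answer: -2120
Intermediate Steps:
Q = -106
M = 13 (M = Add(20, Mul(-1, 7)) = Add(20, -7) = 13)
Mul(Add(Function('X')(7, 13), M), Q) = Mul(Add(7, 13), -106) = Mul(20, -106) = -2120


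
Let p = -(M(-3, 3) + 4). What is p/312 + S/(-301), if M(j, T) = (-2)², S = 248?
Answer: -9973/11739 ≈ -0.84956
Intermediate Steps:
M(j, T) = 4
p = -8 (p = -(4 + 4) = -1*8 = -8)
p/312 + S/(-301) = -8/312 + 248/(-301) = -8*1/312 + 248*(-1/301) = -1/39 - 248/301 = -9973/11739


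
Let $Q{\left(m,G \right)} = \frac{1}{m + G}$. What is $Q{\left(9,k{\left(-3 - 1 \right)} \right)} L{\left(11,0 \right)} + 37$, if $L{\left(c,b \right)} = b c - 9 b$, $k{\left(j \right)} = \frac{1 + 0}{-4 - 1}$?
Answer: $37$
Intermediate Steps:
$k{\left(j \right)} = - \frac{1}{5}$ ($k{\left(j \right)} = 1 \frac{1}{-5} = 1 \left(- \frac{1}{5}\right) = - \frac{1}{5}$)
$L{\left(c,b \right)} = - 9 b + b c$
$Q{\left(m,G \right)} = \frac{1}{G + m}$
$Q{\left(9,k{\left(-3 - 1 \right)} \right)} L{\left(11,0 \right)} + 37 = \frac{0 \left(-9 + 11\right)}{- \frac{1}{5} + 9} + 37 = \frac{0 \cdot 2}{\frac{44}{5}} + 37 = \frac{5}{44} \cdot 0 + 37 = 0 + 37 = 37$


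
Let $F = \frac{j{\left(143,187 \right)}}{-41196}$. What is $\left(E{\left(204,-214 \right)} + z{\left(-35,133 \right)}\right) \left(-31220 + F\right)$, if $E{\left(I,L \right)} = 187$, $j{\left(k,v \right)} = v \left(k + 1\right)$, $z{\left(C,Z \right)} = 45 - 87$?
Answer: $- \frac{15541173080}{3433} \approx -4.527 \cdot 10^{6}$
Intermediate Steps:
$z{\left(C,Z \right)} = -42$ ($z{\left(C,Z \right)} = 45 - 87 = -42$)
$j{\left(k,v \right)} = v \left(1 + k\right)$
$F = - \frac{2244}{3433}$ ($F = \frac{187 \left(1 + 143\right)}{-41196} = 187 \cdot 144 \left(- \frac{1}{41196}\right) = 26928 \left(- \frac{1}{41196}\right) = - \frac{2244}{3433} \approx -0.65366$)
$\left(E{\left(204,-214 \right)} + z{\left(-35,133 \right)}\right) \left(-31220 + F\right) = \left(187 - 42\right) \left(-31220 - \frac{2244}{3433}\right) = 145 \left(- \frac{107180504}{3433}\right) = - \frac{15541173080}{3433}$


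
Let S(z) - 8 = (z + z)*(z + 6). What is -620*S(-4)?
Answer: 4960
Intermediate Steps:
S(z) = 8 + 2*z*(6 + z) (S(z) = 8 + (z + z)*(z + 6) = 8 + (2*z)*(6 + z) = 8 + 2*z*(6 + z))
-620*S(-4) = -620*(8 + 2*(-4)² + 12*(-4)) = -620*(8 + 2*16 - 48) = -620*(8 + 32 - 48) = -620*(-8) = 4960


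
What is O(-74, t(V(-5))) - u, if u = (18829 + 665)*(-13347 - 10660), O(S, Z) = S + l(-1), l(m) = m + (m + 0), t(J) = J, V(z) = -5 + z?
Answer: 467992382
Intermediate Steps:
l(m) = 2*m (l(m) = m + m = 2*m)
O(S, Z) = -2 + S (O(S, Z) = S + 2*(-1) = S - 2 = -2 + S)
u = -467992458 (u = 19494*(-24007) = -467992458)
O(-74, t(V(-5))) - u = (-2 - 74) - 1*(-467992458) = -76 + 467992458 = 467992382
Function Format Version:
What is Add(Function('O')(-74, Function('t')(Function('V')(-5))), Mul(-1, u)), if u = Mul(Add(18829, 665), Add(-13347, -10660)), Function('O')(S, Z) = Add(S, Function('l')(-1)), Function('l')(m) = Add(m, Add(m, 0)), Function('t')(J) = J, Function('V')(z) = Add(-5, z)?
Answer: 467992382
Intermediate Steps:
Function('l')(m) = Mul(2, m) (Function('l')(m) = Add(m, m) = Mul(2, m))
Function('O')(S, Z) = Add(-2, S) (Function('O')(S, Z) = Add(S, Mul(2, -1)) = Add(S, -2) = Add(-2, S))
u = -467992458 (u = Mul(19494, -24007) = -467992458)
Add(Function('O')(-74, Function('t')(Function('V')(-5))), Mul(-1, u)) = Add(Add(-2, -74), Mul(-1, -467992458)) = Add(-76, 467992458) = 467992382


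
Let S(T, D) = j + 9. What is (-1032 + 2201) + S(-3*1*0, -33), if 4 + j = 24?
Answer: 1198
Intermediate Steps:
j = 20 (j = -4 + 24 = 20)
S(T, D) = 29 (S(T, D) = 20 + 9 = 29)
(-1032 + 2201) + S(-3*1*0, -33) = (-1032 + 2201) + 29 = 1169 + 29 = 1198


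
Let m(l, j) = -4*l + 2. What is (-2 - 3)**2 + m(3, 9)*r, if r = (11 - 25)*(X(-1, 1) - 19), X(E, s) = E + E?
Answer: -2915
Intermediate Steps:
X(E, s) = 2*E
r = 294 (r = (11 - 25)*(2*(-1) - 19) = -14*(-2 - 19) = -14*(-21) = 294)
m(l, j) = 2 - 4*l
(-2 - 3)**2 + m(3, 9)*r = (-2 - 3)**2 + (2 - 4*3)*294 = (-5)**2 + (2 - 12)*294 = 25 - 10*294 = 25 - 2940 = -2915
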